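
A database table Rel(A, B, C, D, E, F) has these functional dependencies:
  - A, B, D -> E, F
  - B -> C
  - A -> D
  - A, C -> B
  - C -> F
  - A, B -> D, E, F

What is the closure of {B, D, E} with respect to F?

{B, C, D, E, F}

Start with {B, D, E}.
B -> C applies; add {C} → now {B, C, D, E}.
C -> F applies; add {F} → now {B, C, D, E, F}.
No further FD applies.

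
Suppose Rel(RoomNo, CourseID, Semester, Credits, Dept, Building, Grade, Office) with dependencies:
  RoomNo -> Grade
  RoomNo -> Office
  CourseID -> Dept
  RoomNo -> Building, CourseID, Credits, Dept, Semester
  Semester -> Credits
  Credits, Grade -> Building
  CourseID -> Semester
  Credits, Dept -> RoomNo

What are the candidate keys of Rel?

{CourseID} is a candidate key since {CourseID}⁺ = {Building, CourseID, Credits, Dept, Grade, Office, RoomNo, Semester} covers every attribute.
{RoomNo} is a candidate key since {RoomNo}⁺ = {Building, CourseID, Credits, Dept, Grade, Office, RoomNo, Semester} covers every attribute.
{Credits, Dept} is a candidate key since {Credits, Dept}⁺ = {Building, CourseID, Credits, Dept, Grade, Office, RoomNo, Semester} covers every attribute.
{Dept, Semester} is a candidate key since {Dept, Semester}⁺ = {Building, CourseID, Credits, Dept, Grade, Office, RoomNo, Semester} covers every attribute.
No proper subset of any of these is a key, and no other minimal superkey exists.

{CourseID}, {Credits, Dept}, {Dept, Semester}, {RoomNo}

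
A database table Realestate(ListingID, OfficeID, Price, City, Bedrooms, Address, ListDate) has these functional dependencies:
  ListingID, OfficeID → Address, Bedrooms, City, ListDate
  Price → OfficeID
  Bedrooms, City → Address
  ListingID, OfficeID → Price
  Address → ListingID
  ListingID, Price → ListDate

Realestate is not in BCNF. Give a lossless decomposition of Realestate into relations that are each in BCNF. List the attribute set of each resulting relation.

{Address, Bedrooms, City}; {Address, ListingID}; {Bedrooms, City, ListDate, Price}; {OfficeID, Price}

Candidate keys of the original relation: {Address, OfficeID}, {Address, Price}, {Bedrooms, City, OfficeID}, {Bedrooms, City, Price}, {ListingID, OfficeID}, {ListingID, Price}.
{Address, Bedrooms, City, ListDate, ListingID, OfficeID, Price}: {Price} determines {OfficeID, Price} here but is not a superkey — split on Price → OfficeID, giving {OfficeID, Price} and {Address, Bedrooms, City, ListDate, ListingID, Price}.
{OfficeID, Price}: every determinant is a superkey — BCNF.
{Address, Bedrooms, City, ListDate, ListingID, Price}: {Bedrooms, City} determines {Address, Bedrooms, City, ListingID} here but is not a superkey — split on Bedrooms, City → Address, ListingID, giving {Address, Bedrooms, City, ListingID} and {Bedrooms, City, ListDate, Price}.
{Address, Bedrooms, City, ListingID}: {Address} determines {Address, ListingID} here but is not a superkey — split on Address → ListingID, giving {Address, ListingID} and {Address, Bedrooms, City}.
{Address, ListingID}: every determinant is a superkey — BCNF.
{Address, Bedrooms, City}: every determinant is a superkey — BCNF.
{Bedrooms, City, ListDate, Price}: every determinant is a superkey — BCNF.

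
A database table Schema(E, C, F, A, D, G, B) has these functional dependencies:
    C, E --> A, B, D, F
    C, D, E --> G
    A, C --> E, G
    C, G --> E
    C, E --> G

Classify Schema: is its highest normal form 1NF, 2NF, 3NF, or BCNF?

Candidate keys: {A, C}, {C, E}, {C, G}. Prime attributes: {A, C, E, G}.
Every FD has a superkey on the left, so the relation is in BCNF.

BCNF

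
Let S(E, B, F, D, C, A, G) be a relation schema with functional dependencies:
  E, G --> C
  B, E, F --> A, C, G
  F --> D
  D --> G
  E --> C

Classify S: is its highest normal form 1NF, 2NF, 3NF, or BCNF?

Candidate key: {B, E, F}. Prime attributes: {B, E, F}.
For E, G --> C we have {E, G}⁺ = {C, E, G}; {E, G} is not a superkey, so BCNF fails.
Because {C} is non-prime and the left side of E, G --> C is not a superkey, the relation is not in 3NF.
{E} is a proper subset of the key {B, E, F}, and {E}⁺ contains the non-prime attribute {C} — a partial dependency, so 2NF is violated.

1NF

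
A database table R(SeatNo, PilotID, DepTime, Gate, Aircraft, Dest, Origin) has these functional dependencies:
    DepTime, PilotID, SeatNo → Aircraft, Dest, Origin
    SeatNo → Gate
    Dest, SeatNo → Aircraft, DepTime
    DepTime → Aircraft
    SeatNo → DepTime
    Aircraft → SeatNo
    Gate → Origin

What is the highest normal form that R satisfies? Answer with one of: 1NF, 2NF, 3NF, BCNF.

1NF

Candidate keys: {Aircraft, PilotID}, {DepTime, PilotID}, {PilotID, SeatNo}. Prime attributes: {Aircraft, DepTime, PilotID, SeatNo}.
SeatNo → Gate breaks BCNF: {SeatNo}⁺ = {Aircraft, DepTime, Gate, Origin, SeatNo}, so {SeatNo} is not a superkey.
SeatNo → Gate determines the non-prime attribute {Gate} from a non-superkey — 3NF is violated.
{Aircraft} is a proper subset of the key {Aircraft, PilotID}, and {Aircraft}⁺ contains the non-prime attributes {Gate, Origin} — a partial dependency, so 2NF is violated.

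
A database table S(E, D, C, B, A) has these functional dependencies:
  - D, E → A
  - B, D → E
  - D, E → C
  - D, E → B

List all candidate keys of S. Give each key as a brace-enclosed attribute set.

{D} never appears on the right of any FD, so every key must include it.
{B, D} is a candidate key since {B, D}⁺ = {A, B, C, D, E} covers every attribute.
{D, E} is a candidate key since {D, E}⁺ = {A, B, C, D, E} covers every attribute.
No proper subset of any of these is a key, and no other minimal superkey exists.

{B, D}, {D, E}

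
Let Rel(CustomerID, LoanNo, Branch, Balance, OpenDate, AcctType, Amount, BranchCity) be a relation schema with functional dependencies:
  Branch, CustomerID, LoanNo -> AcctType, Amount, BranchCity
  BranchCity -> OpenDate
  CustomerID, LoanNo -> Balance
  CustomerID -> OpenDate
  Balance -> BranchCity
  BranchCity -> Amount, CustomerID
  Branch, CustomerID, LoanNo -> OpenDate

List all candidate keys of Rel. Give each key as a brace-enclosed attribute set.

Attributes never on any right-hand side: {Branch, LoanNo} — every candidate key must contain all of them.
{Balance, Branch, LoanNo}⁺ = {AcctType, Amount, Balance, Branch, BranchCity, CustomerID, LoanNo, OpenDate} — all of the relation — so {Balance, Branch, LoanNo} is a candidate key.
{Branch, BranchCity, LoanNo}⁺ = {AcctType, Amount, Balance, Branch, BranchCity, CustomerID, LoanNo, OpenDate} — all of the relation — so {Branch, BranchCity, LoanNo} is a candidate key.
{Branch, CustomerID, LoanNo}⁺ = {AcctType, Amount, Balance, Branch, BranchCity, CustomerID, LoanNo, OpenDate} — all of the relation — so {Branch, CustomerID, LoanNo} is a candidate key.
These are minimal and exhaustive — every other superkey contains one of them.

{Balance, Branch, LoanNo}, {Branch, BranchCity, LoanNo}, {Branch, CustomerID, LoanNo}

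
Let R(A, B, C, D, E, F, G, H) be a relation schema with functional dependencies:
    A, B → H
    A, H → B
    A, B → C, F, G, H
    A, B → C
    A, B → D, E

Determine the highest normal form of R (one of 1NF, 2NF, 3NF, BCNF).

BCNF

Candidate keys: {A, B}, {A, H}. Prime attributes: {A, B, H}.
Every FD has a superkey on the left, so the relation is in BCNF.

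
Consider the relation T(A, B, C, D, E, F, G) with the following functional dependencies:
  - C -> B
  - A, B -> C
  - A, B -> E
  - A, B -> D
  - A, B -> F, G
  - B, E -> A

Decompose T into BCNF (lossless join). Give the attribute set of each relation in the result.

{A, C, D, E, F, G}; {B, C}

Candidate keys of the original relation: {A, B}, {A, C}, {B, E}, {C, E}.
In {A, B, C, D, E, F, G}, {C} is not a superkey ({C}⁺ restricted to this set is {B, C}), so split on C -> B into {B, C} and {A, C, D, E, F, G}.
{B, C} is in BCNF.
{A, C, D, E, F, G} is in BCNF.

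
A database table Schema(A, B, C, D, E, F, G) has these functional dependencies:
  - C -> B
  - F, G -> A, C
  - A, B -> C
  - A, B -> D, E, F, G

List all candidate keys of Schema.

Closure of {A, B} is {A, B, C, D, E, F, G}, the whole schema; {A, B} is a candidate key.
Closure of {A, C} is {A, B, C, D, E, F, G}, the whole schema; {A, C} is a candidate key.
Closure of {F, G} is {A, B, C, D, E, F, G}, the whole schema; {F, G} is a candidate key.
Any other superkey properly contains one of these, so there are no further candidate keys.

{A, B}, {A, C}, {F, G}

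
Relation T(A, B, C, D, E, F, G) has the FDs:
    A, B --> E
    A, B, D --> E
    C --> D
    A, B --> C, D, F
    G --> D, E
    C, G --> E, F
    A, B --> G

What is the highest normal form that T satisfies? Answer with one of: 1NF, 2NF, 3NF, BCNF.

Candidate key: {A, B}. Prime attributes: {A, B}.
C --> D breaks BCNF: {C}⁺ = {C, D}, so {C} is not a superkey.
C --> D has non-prime {D} on the right and a non-superkey on the left, so 3NF fails.
No non-prime attribute depends on a proper subset of any candidate key, so 2NF holds.

2NF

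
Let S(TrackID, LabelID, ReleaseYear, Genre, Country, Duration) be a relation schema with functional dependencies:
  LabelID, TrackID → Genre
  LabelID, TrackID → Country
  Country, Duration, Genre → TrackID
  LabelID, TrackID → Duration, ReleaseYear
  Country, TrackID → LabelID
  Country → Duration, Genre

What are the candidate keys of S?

{Country}, {LabelID, TrackID}

{Country}⁺ = {Country, Duration, Genre, LabelID, ReleaseYear, TrackID} — all of the relation — so {Country} is a candidate key.
{LabelID, TrackID}⁺ = {Country, Duration, Genre, LabelID, ReleaseYear, TrackID} — all of the relation — so {LabelID, TrackID} is a candidate key.
These are minimal and exhaustive — every other superkey contains one of them.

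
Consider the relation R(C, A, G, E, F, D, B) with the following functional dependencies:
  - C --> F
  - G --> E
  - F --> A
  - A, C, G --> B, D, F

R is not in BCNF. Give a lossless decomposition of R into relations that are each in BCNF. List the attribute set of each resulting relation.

Candidate key of the original relation: {C, G}.
Within {A, B, C, D, E, F, G}: {C}⁺ ∩ {A, B, C, D, E, F, G} = {A, C, F}, not the whole set, so C --> A, F violates BCNF; decompose into {A, C, F} and {B, C, D, E, G}.
Within {A, C, F}: {F}⁺ ∩ {A, C, F} = {A, F}, not the whole set, so F --> A violates BCNF; decompose into {A, F} and {C, F}.
{A, F} is in BCNF.
{C, F} is in BCNF.
Within {B, C, D, E, G}: {G}⁺ ∩ {B, C, D, E, G} = {E, G}, not the whole set, so G --> E violates BCNF; decompose into {E, G} and {B, C, D, G}.
{E, G} is in BCNF.
{B, C, D, G} is in BCNF.

{A, F}; {B, C, D, G}; {C, F}; {E, G}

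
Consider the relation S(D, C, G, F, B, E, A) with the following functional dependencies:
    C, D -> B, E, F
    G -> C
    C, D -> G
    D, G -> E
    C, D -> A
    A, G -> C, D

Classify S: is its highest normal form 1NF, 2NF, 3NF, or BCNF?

3NF

Candidate keys: {A, G}, {C, D}, {D, G}. Prime attributes: {A, C, D, G}.
For G -> C we have {G}⁺ = {C, G}; {G} is not a superkey, so BCNF fails.
Since {C} ⊆ prime attributes and every other non-superkey FD also has a prime right side, the schema is in 3NF.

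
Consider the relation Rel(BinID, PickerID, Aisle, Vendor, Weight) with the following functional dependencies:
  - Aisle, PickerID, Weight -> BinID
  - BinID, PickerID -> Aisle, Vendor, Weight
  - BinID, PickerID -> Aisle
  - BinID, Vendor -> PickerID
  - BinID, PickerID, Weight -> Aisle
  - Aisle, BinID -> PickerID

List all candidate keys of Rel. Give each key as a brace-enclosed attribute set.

{Aisle, BinID}, {Aisle, PickerID, Weight}, {BinID, PickerID}, {BinID, Vendor}

{Aisle, BinID}⁺ = {Aisle, BinID, PickerID, Vendor, Weight} — all of the relation — so {Aisle, BinID} is a candidate key.
{BinID, PickerID}⁺ = {Aisle, BinID, PickerID, Vendor, Weight} — all of the relation — so {BinID, PickerID} is a candidate key.
{BinID, Vendor}⁺ = {Aisle, BinID, PickerID, Vendor, Weight} — all of the relation — so {BinID, Vendor} is a candidate key.
{Aisle, PickerID, Weight}⁺ = {Aisle, BinID, PickerID, Vendor, Weight} — all of the relation — so {Aisle, PickerID, Weight} is a candidate key.
These are minimal and exhaustive — every other superkey contains one of them.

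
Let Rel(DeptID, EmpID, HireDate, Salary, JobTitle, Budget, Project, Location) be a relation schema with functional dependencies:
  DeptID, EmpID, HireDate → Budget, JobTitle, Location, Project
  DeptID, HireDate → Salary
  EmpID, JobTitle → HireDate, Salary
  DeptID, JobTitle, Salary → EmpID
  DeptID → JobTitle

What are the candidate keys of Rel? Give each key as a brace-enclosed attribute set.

{DeptID} never appears on the right of any FD, so every key must include it.
Closure of {DeptID, EmpID} is {Budget, DeptID, EmpID, HireDate, JobTitle, Location, Project, Salary}, the whole schema; {DeptID, EmpID} is a candidate key.
Closure of {DeptID, HireDate} is {Budget, DeptID, EmpID, HireDate, JobTitle, Location, Project, Salary}, the whole schema; {DeptID, HireDate} is a candidate key.
Closure of {DeptID, Salary} is {Budget, DeptID, EmpID, HireDate, JobTitle, Location, Project, Salary}, the whole schema; {DeptID, Salary} is a candidate key.
These are minimal and exhaustive — every other superkey contains one of them.

{DeptID, EmpID}, {DeptID, HireDate}, {DeptID, Salary}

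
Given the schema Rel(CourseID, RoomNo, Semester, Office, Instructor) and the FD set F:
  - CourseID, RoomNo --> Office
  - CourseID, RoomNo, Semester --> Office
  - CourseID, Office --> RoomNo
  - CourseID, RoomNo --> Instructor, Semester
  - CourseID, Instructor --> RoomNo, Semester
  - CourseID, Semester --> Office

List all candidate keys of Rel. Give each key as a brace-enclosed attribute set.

{CourseID} never appears on the right of any FD, so every key must include it.
{CourseID, Instructor} is a candidate key since {CourseID, Instructor}⁺ = {CourseID, Instructor, Office, RoomNo, Semester} covers every attribute.
{CourseID, Office} is a candidate key since {CourseID, Office}⁺ = {CourseID, Instructor, Office, RoomNo, Semester} covers every attribute.
{CourseID, RoomNo} is a candidate key since {CourseID, RoomNo}⁺ = {CourseID, Instructor, Office, RoomNo, Semester} covers every attribute.
{CourseID, Semester} is a candidate key since {CourseID, Semester}⁺ = {CourseID, Instructor, Office, RoomNo, Semester} covers every attribute.
No proper subset of any of these is a key, and no other minimal superkey exists.

{CourseID, Instructor}, {CourseID, Office}, {CourseID, RoomNo}, {CourseID, Semester}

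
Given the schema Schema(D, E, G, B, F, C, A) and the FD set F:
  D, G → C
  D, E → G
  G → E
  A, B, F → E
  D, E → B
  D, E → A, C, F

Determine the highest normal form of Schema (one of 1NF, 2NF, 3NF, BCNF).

Candidate keys: {A, B, D, F}, {D, E}, {D, G}. Prime attributes: {A, B, D, E, F, G}.
For G → E we have {G}⁺ = {E, G}; {G} is not a superkey, so BCNF fails.
But every attribute on its right side ({E}) is prime, and the same holds for every other non-superkey FD, so 3NF still holds.

3NF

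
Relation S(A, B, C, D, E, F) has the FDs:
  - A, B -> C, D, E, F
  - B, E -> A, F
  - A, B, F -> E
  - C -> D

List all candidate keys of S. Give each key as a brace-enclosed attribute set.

Attributes never on any right-hand side: {B} — every candidate key must contain it.
Closure of {A, B} is {A, B, C, D, E, F}, the whole schema; {A, B} is a candidate key.
Closure of {B, E} is {A, B, C, D, E, F}, the whole schema; {B, E} is a candidate key.
No proper subset of any of these is a key, and no other minimal superkey exists.

{A, B}, {B, E}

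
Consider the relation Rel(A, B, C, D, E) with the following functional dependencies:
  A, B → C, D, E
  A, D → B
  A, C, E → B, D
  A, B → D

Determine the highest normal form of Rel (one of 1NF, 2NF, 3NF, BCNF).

Candidate keys: {A, B}, {A, C, E}, {A, D}. Prime attributes: {A, B, C, D, E}.
The left-hand side of every FD is a superkey, so BCNF is satisfied.

BCNF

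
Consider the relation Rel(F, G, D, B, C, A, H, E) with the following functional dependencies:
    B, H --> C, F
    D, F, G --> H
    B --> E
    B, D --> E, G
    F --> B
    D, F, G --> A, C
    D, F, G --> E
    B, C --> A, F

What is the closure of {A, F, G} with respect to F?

Start with {A, F, G}.
F --> B applies; add {B} → now {A, B, F, G}.
B --> E applies; add {E} → now {A, B, E, F, G}.
No further FD applies.

{A, B, E, F, G}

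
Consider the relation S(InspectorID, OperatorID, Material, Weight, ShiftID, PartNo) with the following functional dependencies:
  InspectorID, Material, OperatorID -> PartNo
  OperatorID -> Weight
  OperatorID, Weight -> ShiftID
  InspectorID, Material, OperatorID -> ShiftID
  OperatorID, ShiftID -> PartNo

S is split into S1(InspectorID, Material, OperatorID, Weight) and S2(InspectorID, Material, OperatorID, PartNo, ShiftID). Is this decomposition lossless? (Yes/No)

The shared attributes are {InspectorID, Material, OperatorID} and {InspectorID, Material, OperatorID}⁺ = {InspectorID, Material, OperatorID, PartNo, ShiftID, Weight}.
S1 is contained in that closure, so S1 ∩ S2 -> S1 holds and the join is lossless.

Yes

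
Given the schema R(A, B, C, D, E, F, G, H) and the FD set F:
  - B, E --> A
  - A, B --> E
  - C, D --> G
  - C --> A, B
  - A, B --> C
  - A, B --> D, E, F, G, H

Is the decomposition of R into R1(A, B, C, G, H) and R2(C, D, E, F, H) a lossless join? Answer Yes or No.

Yes

R1 ∩ R2 = {C, H}; its closure under F is {A, B, C, D, E, F, G, H}.
R1 is contained in that closure, so R1 ∩ R2 --> R1 holds and the join is lossless.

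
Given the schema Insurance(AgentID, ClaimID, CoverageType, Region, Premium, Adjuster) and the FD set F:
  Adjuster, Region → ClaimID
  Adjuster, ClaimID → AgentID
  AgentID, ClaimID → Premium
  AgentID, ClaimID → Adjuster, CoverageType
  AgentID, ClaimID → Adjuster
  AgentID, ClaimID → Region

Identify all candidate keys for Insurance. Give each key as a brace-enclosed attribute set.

{Adjuster, ClaimID}, {Adjuster, Region}, {AgentID, ClaimID}

{Adjuster, ClaimID}⁺ = {Adjuster, AgentID, ClaimID, CoverageType, Premium, Region} — all of the relation — so {Adjuster, ClaimID} is a candidate key.
{Adjuster, Region}⁺ = {Adjuster, AgentID, ClaimID, CoverageType, Premium, Region} — all of the relation — so {Adjuster, Region} is a candidate key.
{AgentID, ClaimID}⁺ = {Adjuster, AgentID, ClaimID, CoverageType, Premium, Region} — all of the relation — so {AgentID, ClaimID} is a candidate key.
Any other superkey properly contains one of these, so there are no further candidate keys.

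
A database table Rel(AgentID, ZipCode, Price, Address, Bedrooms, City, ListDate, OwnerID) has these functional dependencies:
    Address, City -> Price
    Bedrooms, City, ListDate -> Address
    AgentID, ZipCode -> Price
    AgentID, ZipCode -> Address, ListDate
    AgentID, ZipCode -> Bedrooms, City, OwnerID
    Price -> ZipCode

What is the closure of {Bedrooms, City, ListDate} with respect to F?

Start with {Bedrooms, City, ListDate}.
Bedrooms, City, ListDate -> Address applies; add {Address} → now {Address, Bedrooms, City, ListDate}.
Address, City -> Price applies; add {Price} → now {Address, Bedrooms, City, ListDate, Price}.
Price -> ZipCode applies; add {ZipCode} → now {Address, Bedrooms, City, ListDate, Price, ZipCode}.
No further FD applies.

{Address, Bedrooms, City, ListDate, Price, ZipCode}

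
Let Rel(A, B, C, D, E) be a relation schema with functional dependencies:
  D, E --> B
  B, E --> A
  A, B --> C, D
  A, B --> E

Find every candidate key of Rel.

{A, B} is a candidate key since {A, B}⁺ = {A, B, C, D, E} covers every attribute.
{B, E} is a candidate key since {B, E}⁺ = {A, B, C, D, E} covers every attribute.
{D, E} is a candidate key since {D, E}⁺ = {A, B, C, D, E} covers every attribute.
No proper subset of any of these is a key, and no other minimal superkey exists.

{A, B}, {B, E}, {D, E}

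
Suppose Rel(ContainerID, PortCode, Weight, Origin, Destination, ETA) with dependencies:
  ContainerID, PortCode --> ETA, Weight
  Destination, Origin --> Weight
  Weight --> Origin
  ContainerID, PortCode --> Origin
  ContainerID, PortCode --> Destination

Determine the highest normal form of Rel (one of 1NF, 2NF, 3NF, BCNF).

2NF

Candidate key: {ContainerID, PortCode}. Prime attributes: {ContainerID, PortCode}.
Destination, Origin --> Weight breaks BCNF: {Destination, Origin}⁺ = {Destination, Origin, Weight}, so {Destination, Origin} is not a superkey.
Destination, Origin --> Weight has non-prime {Weight} on the right and a non-superkey on the left, so 3NF fails.
No proper subset of a key has a non-prime attribute in its closure, so there is no partial dependency; 2NF holds.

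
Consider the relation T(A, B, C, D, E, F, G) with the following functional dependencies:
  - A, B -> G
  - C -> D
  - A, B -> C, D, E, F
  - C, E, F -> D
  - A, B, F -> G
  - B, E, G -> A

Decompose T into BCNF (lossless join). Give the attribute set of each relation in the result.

Candidate keys of the original relation: {A, B}, {B, E, G}.
{A, B, C, D, E, F, G}: {C} determines {C, D} here but is not a superkey — split on C -> D, giving {C, D} and {A, B, C, E, F, G}.
{C, D}: every determinant is a superkey — BCNF.
{A, B, C, E, F, G}: every determinant is a superkey — BCNF.

{A, B, C, E, F, G}; {C, D}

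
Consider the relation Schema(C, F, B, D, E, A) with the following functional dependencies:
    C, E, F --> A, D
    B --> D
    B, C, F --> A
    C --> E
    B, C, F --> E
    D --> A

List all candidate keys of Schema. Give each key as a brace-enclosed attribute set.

{B, C, F}

Attributes never on any right-hand side: {B, C, F} — every candidate key must contain all of them.
Closure of {B, C, F} is {A, B, C, D, E, F}, the whole schema; {B, C, F} is a candidate key.
Every other attribute set either contains this one or has a smaller closure.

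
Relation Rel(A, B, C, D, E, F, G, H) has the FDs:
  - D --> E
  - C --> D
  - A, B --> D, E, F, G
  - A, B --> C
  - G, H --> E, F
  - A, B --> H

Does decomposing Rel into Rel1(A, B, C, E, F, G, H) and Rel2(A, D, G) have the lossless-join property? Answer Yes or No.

No

Common attributes: {A, G}; their closure is {A, G}.
Neither Rel1 nor Rel2 is contained in that closure, so the decomposition is lossy.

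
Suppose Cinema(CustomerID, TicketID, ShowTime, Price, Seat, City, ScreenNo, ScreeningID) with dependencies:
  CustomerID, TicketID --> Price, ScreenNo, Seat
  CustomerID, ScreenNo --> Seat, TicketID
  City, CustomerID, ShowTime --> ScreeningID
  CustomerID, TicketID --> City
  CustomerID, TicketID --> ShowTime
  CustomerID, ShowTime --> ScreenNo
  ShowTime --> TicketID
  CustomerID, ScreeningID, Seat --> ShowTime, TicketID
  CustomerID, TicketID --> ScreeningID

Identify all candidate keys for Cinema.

{CustomerID, ScreenNo}, {CustomerID, ScreeningID, Seat}, {CustomerID, ShowTime}, {CustomerID, TicketID}

{CustomerID} never appears on the right of any FD, so every key must include it.
Closure of {CustomerID, ScreenNo} is {City, CustomerID, Price, ScreenNo, ScreeningID, Seat, ShowTime, TicketID}, the whole schema; {CustomerID, ScreenNo} is a candidate key.
Closure of {CustomerID, ShowTime} is {City, CustomerID, Price, ScreenNo, ScreeningID, Seat, ShowTime, TicketID}, the whole schema; {CustomerID, ShowTime} is a candidate key.
Closure of {CustomerID, TicketID} is {City, CustomerID, Price, ScreenNo, ScreeningID, Seat, ShowTime, TicketID}, the whole schema; {CustomerID, TicketID} is a candidate key.
Closure of {CustomerID, ScreeningID, Seat} is {City, CustomerID, Price, ScreenNo, ScreeningID, Seat, ShowTime, TicketID}, the whole schema; {CustomerID, ScreeningID, Seat} is a candidate key.
No proper subset of any of these is a key, and no other minimal superkey exists.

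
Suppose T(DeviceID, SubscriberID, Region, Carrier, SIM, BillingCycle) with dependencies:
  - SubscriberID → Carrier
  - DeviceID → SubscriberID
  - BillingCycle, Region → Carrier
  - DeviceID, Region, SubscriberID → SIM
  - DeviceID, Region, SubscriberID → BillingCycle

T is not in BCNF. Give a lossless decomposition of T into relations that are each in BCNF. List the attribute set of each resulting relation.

{BillingCycle, DeviceID, Region, SIM}; {Carrier, SubscriberID}; {DeviceID, SubscriberID}

Candidate key of the original relation: {DeviceID, Region}.
Within {BillingCycle, Carrier, DeviceID, Region, SIM, SubscriberID}: {SubscriberID}⁺ ∩ {BillingCycle, Carrier, DeviceID, Region, SIM, SubscriberID} = {Carrier, SubscriberID}, not the whole set, so SubscriberID → Carrier violates BCNF; decompose into {Carrier, SubscriberID} and {BillingCycle, DeviceID, Region, SIM, SubscriberID}.
{Carrier, SubscriberID} has no BCNF violation.
Within {BillingCycle, DeviceID, Region, SIM, SubscriberID}: {DeviceID}⁺ ∩ {BillingCycle, DeviceID, Region, SIM, SubscriberID} = {DeviceID, SubscriberID}, not the whole set, so DeviceID → SubscriberID violates BCNF; decompose into {DeviceID, SubscriberID} and {BillingCycle, DeviceID, Region, SIM}.
{DeviceID, SubscriberID} has no BCNF violation.
{BillingCycle, DeviceID, Region, SIM} has no BCNF violation.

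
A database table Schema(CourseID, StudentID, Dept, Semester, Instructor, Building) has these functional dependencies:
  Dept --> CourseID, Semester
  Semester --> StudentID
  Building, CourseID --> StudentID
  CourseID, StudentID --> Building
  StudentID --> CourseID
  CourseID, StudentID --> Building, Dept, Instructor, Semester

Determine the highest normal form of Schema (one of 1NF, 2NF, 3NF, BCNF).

BCNF

Candidate keys: {Building, CourseID}, {Dept}, {Semester}, {StudentID}. Prime attributes: {Building, CourseID, Dept, Semester, StudentID}.
Each dependency's left side is a superkey — BCNF holds.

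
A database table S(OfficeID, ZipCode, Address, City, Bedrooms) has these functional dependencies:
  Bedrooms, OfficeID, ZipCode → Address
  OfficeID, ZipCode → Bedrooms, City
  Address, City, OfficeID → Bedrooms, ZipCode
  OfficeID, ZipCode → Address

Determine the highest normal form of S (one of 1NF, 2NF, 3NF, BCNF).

BCNF

Candidate keys: {Address, City, OfficeID}, {OfficeID, ZipCode}. Prime attributes: {Address, City, OfficeID, ZipCode}.
Every FD has a superkey on the left, so the relation is in BCNF.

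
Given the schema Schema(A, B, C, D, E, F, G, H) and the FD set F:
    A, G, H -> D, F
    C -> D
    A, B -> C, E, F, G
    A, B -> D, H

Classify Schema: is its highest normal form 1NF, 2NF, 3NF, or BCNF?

2NF

Candidate key: {A, B}. Prime attributes: {A, B}.
A, G, H -> D, F: {A, G, H}⁺ = {A, D, F, G, H}, which is not all of the attributes, so the left side is not a superkey — BCNF is violated.
A, G, H -> D, F determines the non-prime attributes {D, F} from a non-superkey — 3NF is violated.
No proper subset of a key has a non-prime attribute in its closure, so there is no partial dependency; 2NF holds.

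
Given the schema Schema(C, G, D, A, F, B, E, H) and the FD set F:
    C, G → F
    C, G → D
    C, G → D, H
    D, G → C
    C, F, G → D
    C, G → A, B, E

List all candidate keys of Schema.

No FD produces {G}, so it must be in every candidate key.
Closure of {C, G} is {A, B, C, D, E, F, G, H}, the whole schema; {C, G} is a candidate key.
Closure of {D, G} is {A, B, C, D, E, F, G, H}, the whole schema; {D, G} is a candidate key.
No proper subset of any of these is a key, and no other minimal superkey exists.

{C, G}, {D, G}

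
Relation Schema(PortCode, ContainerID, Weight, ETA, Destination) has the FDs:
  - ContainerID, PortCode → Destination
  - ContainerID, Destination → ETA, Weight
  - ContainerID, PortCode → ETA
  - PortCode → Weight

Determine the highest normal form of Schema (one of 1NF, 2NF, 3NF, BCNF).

Candidate key: {ContainerID, PortCode}. Prime attributes: {ContainerID, PortCode}.
ContainerID, Destination → ETA, Weight: {ContainerID, Destination}⁺ = {ContainerID, Destination, ETA, Weight}, which is not all of the attributes, so the left side is not a superkey — BCNF is violated.
ContainerID, Destination → ETA, Weight has non-prime {ETA, Weight} on the right and a non-superkey on the left, so 3NF fails.
Since {PortCode} ⊂ {ContainerID, PortCode} and {PortCode}⁺ ⊇ {Weight} with {Weight} non-prime, there is a partial dependency; 2NF fails.

1NF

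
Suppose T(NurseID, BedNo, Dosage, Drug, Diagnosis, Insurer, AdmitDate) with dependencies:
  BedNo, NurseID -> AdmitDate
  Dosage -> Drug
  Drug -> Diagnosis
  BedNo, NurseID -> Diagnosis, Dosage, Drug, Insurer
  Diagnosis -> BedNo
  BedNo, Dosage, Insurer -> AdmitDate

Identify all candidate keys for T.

{BedNo, NurseID}, {Diagnosis, NurseID}, {Dosage, NurseID}, {Drug, NurseID}

Attributes never on any right-hand side: {NurseID} — every candidate key must contain it.
{BedNo, NurseID} is a candidate key since {BedNo, NurseID}⁺ = {AdmitDate, BedNo, Diagnosis, Dosage, Drug, Insurer, NurseID} covers every attribute.
{Diagnosis, NurseID} is a candidate key since {Diagnosis, NurseID}⁺ = {AdmitDate, BedNo, Diagnosis, Dosage, Drug, Insurer, NurseID} covers every attribute.
{Dosage, NurseID} is a candidate key since {Dosage, NurseID}⁺ = {AdmitDate, BedNo, Diagnosis, Dosage, Drug, Insurer, NurseID} covers every attribute.
{Drug, NurseID} is a candidate key since {Drug, NurseID}⁺ = {AdmitDate, BedNo, Diagnosis, Dosage, Drug, Insurer, NurseID} covers every attribute.
Any other superkey properly contains one of these, so there are no further candidate keys.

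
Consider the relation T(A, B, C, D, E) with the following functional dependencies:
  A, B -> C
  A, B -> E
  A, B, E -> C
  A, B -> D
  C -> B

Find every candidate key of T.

{A} never appears on the right of any FD, so every key must include it.
Closure of {A, B} is {A, B, C, D, E}, the whole schema; {A, B} is a candidate key.
Closure of {A, C} is {A, B, C, D, E}, the whole schema; {A, C} is a candidate key.
Any other superkey properly contains one of these, so there are no further candidate keys.

{A, B}, {A, C}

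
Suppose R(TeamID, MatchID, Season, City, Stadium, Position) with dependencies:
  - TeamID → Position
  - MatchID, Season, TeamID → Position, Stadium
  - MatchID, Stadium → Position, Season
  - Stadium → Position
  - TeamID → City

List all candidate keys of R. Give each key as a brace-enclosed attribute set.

{MatchID, Season, TeamID}, {MatchID, Stadium, TeamID}

No FD produces {MatchID, TeamID}, so they must be in every candidate key.
Closure of {MatchID, Season, TeamID} is {City, MatchID, Position, Season, Stadium, TeamID}, the whole schema; {MatchID, Season, TeamID} is a candidate key.
Closure of {MatchID, Stadium, TeamID} is {City, MatchID, Position, Season, Stadium, TeamID}, the whole schema; {MatchID, Stadium, TeamID} is a candidate key.
These are minimal and exhaustive — every other superkey contains one of them.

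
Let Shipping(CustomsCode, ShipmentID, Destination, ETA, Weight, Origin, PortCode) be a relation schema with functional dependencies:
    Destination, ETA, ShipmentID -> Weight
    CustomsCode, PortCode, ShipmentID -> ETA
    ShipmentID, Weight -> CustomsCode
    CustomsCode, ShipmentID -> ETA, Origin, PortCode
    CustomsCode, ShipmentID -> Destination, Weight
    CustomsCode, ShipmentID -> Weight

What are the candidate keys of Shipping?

{CustomsCode, ShipmentID}, {Destination, ETA, ShipmentID}, {ShipmentID, Weight}

No FD produces {ShipmentID}, so it must be in every candidate key.
Closure of {CustomsCode, ShipmentID} is {CustomsCode, Destination, ETA, Origin, PortCode, ShipmentID, Weight}, the whole schema; {CustomsCode, ShipmentID} is a candidate key.
Closure of {ShipmentID, Weight} is {CustomsCode, Destination, ETA, Origin, PortCode, ShipmentID, Weight}, the whole schema; {ShipmentID, Weight} is a candidate key.
Closure of {Destination, ETA, ShipmentID} is {CustomsCode, Destination, ETA, Origin, PortCode, ShipmentID, Weight}, the whole schema; {Destination, ETA, ShipmentID} is a candidate key.
Any other superkey properly contains one of these, so there are no further candidate keys.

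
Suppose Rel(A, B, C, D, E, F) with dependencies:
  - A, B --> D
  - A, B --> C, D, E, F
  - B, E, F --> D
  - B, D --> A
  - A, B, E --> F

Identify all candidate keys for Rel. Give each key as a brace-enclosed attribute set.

{A, B}, {B, D}, {B, E, F}

Attributes never on any right-hand side: {B} — every candidate key must contain it.
{A, B} is a candidate key since {A, B}⁺ = {A, B, C, D, E, F} covers every attribute.
{B, D} is a candidate key since {B, D}⁺ = {A, B, C, D, E, F} covers every attribute.
{B, E, F} is a candidate key since {B, E, F}⁺ = {A, B, C, D, E, F} covers every attribute.
Any other superkey properly contains one of these, so there are no further candidate keys.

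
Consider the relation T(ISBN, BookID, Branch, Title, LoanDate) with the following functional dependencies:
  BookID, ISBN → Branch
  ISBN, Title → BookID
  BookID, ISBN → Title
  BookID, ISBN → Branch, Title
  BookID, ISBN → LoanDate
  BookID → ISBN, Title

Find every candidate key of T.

{BookID}, {ISBN, Title}

{BookID}⁺ = {BookID, Branch, ISBN, LoanDate, Title} — all of the relation — so {BookID} is a candidate key.
{ISBN, Title}⁺ = {BookID, Branch, ISBN, LoanDate, Title} — all of the relation — so {ISBN, Title} is a candidate key.
These are minimal and exhaustive — every other superkey contains one of them.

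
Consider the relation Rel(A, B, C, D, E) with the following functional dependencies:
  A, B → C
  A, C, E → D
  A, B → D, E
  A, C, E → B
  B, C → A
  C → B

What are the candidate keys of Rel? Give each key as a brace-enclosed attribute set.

{A, B}, {C}

{C} is a candidate key since {C}⁺ = {A, B, C, D, E} covers every attribute.
{A, B} is a candidate key since {A, B}⁺ = {A, B, C, D, E} covers every attribute.
No proper subset of any of these is a key, and no other minimal superkey exists.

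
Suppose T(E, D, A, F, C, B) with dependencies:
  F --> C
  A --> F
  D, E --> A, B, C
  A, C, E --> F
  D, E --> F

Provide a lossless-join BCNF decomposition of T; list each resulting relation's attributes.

Candidate key of the original relation: {D, E}.
{A, B, C, D, E, F}: {F} determines {C, F} here but is not a superkey — split on F --> C, giving {C, F} and {A, B, D, E, F}.
{C, F} has no BCNF violation.
{A, B, D, E, F}: {A} determines {A, F} here but is not a superkey — split on A --> F, giving {A, F} and {A, B, D, E}.
{A, F} has no BCNF violation.
{A, B, D, E} has no BCNF violation.

{A, B, D, E}; {A, F}; {C, F}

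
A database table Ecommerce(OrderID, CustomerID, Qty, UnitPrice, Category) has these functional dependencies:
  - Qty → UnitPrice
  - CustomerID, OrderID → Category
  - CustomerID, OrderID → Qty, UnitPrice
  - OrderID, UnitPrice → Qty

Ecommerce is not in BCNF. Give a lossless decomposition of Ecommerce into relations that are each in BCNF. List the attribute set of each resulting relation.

{Category, CustomerID, OrderID, Qty}; {Qty, UnitPrice}

Candidate key of the original relation: {CustomerID, OrderID}.
In {Category, CustomerID, OrderID, Qty, UnitPrice}, {Qty} is not a superkey ({Qty}⁺ restricted to this set is {Qty, UnitPrice}), so split on Qty → UnitPrice into {Qty, UnitPrice} and {Category, CustomerID, OrderID, Qty}.
{Qty, UnitPrice} is in BCNF.
{Category, CustomerID, OrderID, Qty} is in BCNF.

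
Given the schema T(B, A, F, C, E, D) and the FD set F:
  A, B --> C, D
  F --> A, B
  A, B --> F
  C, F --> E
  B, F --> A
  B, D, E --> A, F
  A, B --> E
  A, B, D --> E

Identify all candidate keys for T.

{A, B}, {B, D, E}, {F}

{F}⁺ = {A, B, C, D, E, F}, which is every attribute, so {F} is a candidate key.
{A, B}⁺ = {A, B, C, D, E, F}, which is every attribute, so {A, B} is a candidate key.
{B, D, E}⁺ = {A, B, C, D, E, F}, which is every attribute, so {B, D, E} is a candidate key.
These are minimal and exhaustive — every other superkey contains one of them.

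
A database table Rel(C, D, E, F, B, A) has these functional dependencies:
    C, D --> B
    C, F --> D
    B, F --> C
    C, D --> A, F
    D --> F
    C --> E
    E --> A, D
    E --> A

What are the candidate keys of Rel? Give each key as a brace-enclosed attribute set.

{C}⁺ = {A, B, C, D, E, F}, which is every attribute, so {C} is a candidate key.
{B, D}⁺ = {A, B, C, D, E, F}, which is every attribute, so {B, D} is a candidate key.
{B, E}⁺ = {A, B, C, D, E, F}, which is every attribute, so {B, E} is a candidate key.
{B, F}⁺ = {A, B, C, D, E, F}, which is every attribute, so {B, F} is a candidate key.
These are minimal and exhaustive — every other superkey contains one of them.

{B, D}, {B, E}, {B, F}, {C}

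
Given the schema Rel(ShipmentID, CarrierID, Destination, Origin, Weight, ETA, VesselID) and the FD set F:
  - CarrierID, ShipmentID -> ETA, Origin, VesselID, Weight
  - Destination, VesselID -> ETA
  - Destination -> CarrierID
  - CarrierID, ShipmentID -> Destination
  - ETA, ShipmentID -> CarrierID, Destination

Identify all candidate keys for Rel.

Attributes never on any right-hand side: {ShipmentID} — every candidate key must contain it.
{CarrierID, ShipmentID}⁺ = {CarrierID, Destination, ETA, Origin, ShipmentID, VesselID, Weight}, which is every attribute, so {CarrierID, ShipmentID} is a candidate key.
{Destination, ShipmentID}⁺ = {CarrierID, Destination, ETA, Origin, ShipmentID, VesselID, Weight}, which is every attribute, so {Destination, ShipmentID} is a candidate key.
{ETA, ShipmentID}⁺ = {CarrierID, Destination, ETA, Origin, ShipmentID, VesselID, Weight}, which is every attribute, so {ETA, ShipmentID} is a candidate key.
These are minimal and exhaustive — every other superkey contains one of them.

{CarrierID, ShipmentID}, {Destination, ShipmentID}, {ETA, ShipmentID}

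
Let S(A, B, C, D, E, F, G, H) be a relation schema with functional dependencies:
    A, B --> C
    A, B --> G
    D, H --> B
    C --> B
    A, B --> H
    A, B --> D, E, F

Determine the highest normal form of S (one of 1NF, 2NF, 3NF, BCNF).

3NF

Candidate keys: {A, B}, {A, C}, {A, D, H}. Prime attributes: {A, B, C, D, H}.
D, H --> B: {D, H}⁺ = {B, D, H}, which is not all of the attributes, so the left side is not a superkey — BCNF is violated.
Since {B} ⊆ prime attributes and every other non-superkey FD also has a prime right side, the schema is in 3NF.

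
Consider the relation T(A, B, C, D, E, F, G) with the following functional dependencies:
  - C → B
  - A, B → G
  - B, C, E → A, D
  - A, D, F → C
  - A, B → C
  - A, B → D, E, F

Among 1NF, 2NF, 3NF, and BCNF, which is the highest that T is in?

3NF

Candidate keys: {A, B}, {A, C}, {A, D, F}, {C, E}. Prime attributes: {A, B, C, D, E, F}.
For C → B we have {C}⁺ = {B, C}; {C} is not a superkey, so BCNF fails.
Since {B} ⊆ prime attributes and every other non-superkey FD also has a prime right side, the schema is in 3NF.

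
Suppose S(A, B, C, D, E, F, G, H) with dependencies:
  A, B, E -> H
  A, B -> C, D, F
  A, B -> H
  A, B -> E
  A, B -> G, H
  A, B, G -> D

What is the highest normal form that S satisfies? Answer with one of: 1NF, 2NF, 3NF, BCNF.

BCNF

Candidate key: {A, B}. Prime attributes: {A, B}.
Every FD has a superkey on the left, so the relation is in BCNF.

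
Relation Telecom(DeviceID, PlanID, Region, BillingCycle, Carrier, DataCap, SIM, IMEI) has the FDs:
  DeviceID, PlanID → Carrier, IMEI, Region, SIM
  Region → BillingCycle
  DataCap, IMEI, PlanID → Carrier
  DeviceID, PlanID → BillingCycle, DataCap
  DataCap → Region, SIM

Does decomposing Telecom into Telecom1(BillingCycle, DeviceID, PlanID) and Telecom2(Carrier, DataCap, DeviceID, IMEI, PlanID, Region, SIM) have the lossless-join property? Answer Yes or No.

The shared attributes are {DeviceID, PlanID} and {DeviceID, PlanID}⁺ = {BillingCycle, Carrier, DataCap, DeviceID, IMEI, PlanID, Region, SIM}.
Since Telecom1 ⊆ {BillingCycle, Carrier, DataCap, DeviceID, IMEI, PlanID, Region, SIM}, the intersection is a superkey of Telecom1; the decomposition is lossless.

Yes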